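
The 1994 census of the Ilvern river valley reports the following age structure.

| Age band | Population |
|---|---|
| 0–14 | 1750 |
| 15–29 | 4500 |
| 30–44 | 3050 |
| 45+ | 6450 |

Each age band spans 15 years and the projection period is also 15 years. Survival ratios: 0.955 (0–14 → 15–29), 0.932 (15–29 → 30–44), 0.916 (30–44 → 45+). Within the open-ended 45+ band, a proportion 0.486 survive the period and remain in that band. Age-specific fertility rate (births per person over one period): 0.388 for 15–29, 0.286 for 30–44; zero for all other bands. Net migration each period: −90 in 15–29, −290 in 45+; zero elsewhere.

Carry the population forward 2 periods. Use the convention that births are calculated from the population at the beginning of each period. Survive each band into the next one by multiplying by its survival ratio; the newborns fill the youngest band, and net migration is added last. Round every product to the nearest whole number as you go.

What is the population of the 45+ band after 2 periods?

6293

Period 1.
Births: 4500 × 0.388 = 1746 ; 3050 × 0.286 = 872 ⇒ total 2618
15–29: 1750 × 0.955 = 1671
30–44: 4500 × 0.932 = 4194
45+: 3050 × 0.916 + 6450 × 0.486 = 2794 + 3135 = 5929
Net migration: 15–29 − 90 → 1581; 45+ − 290 → 5639
→ [2618, 1581, 4194, 5639]
Period 2.
Births: 1581 × 0.388 = 613 ; 4194 × 0.286 = 1199 ⇒ total 1812
15–29: 2618 × 0.955 = 2500
30–44: 1581 × 0.932 = 1473
45+: 4194 × 0.916 + 5639 × 0.486 = 3842 + 2741 = 6583
Net migration: 15–29 − 90 → 2410; 45+ − 290 → 6293
→ [1812, 2410, 1473, 6293]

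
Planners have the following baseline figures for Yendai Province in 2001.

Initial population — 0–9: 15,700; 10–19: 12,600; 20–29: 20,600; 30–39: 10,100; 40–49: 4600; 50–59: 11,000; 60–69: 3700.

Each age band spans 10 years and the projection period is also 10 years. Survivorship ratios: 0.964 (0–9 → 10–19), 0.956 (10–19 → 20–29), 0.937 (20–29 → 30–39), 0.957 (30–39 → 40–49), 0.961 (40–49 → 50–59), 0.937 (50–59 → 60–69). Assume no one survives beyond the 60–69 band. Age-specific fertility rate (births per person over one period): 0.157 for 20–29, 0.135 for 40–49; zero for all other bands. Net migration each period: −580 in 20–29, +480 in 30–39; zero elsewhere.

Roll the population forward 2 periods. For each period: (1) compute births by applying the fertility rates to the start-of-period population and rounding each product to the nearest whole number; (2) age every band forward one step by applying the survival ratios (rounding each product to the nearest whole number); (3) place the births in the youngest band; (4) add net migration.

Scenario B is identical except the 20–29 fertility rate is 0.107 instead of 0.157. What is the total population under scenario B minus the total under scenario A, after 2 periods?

[period 1]
Births: 20600 × 0.157 = 3234  |  4600 × 0.135 = 621 ⇒ total 3855
10–19: 15700 × 0.964 = 15135
20–29: 12600 × 0.956 = 12046
30–39: 20600 × 0.937 = 19302
40–49: 10100 × 0.957 = 9666
50–59: 4600 × 0.961 = 4421
60–69: 11000 × 0.937 = 10307
Net migration: 20–29 − 580 → 11466; 30–39 + 480 → 19782
→ [3855, 15135, 11466, 19782, 9666, 4421, 10307]
[period 2]
Births: 11466 × 0.157 = 1800  |  9666 × 0.135 = 1305 ⇒ total 3105
10–19: 3855 × 0.964 = 3716
20–29: 15135 × 0.956 = 14469
30–39: 11466 × 0.937 = 10744
40–49: 19782 × 0.957 = 18931
50–59: 9666 × 0.961 = 9289
60–69: 4421 × 0.937 = 4142
Net migration: 20–29 − 580 → 13889; 30–39 + 480 → 11224
→ [3105, 3716, 13889, 11224, 18931, 9289, 4142]
Scenario A total after 2 periods: 64296
Scenario B projection —
[period 1]
Births: 20600 × 0.107 = 2204  |  4600 × 0.135 = 621 ⇒ total 2825
10–19: 15700 × 0.964 = 15135
20–29: 12600 × 0.956 = 12046
30–39: 20600 × 0.937 = 19302
40–49: 10100 × 0.957 = 9666
50–59: 4600 × 0.961 = 4421
60–69: 11000 × 0.937 = 10307
Net migration: 20–29 − 580 → 11466; 30–39 + 480 → 19782
→ [2825, 15135, 11466, 19782, 9666, 4421, 10307]
[period 2]
Births: 11466 × 0.107 = 1227  |  9666 × 0.135 = 1305 ⇒ total 2532
10–19: 2825 × 0.964 = 2723
20–29: 15135 × 0.956 = 14469
30–39: 11466 × 0.937 = 10744
40–49: 19782 × 0.957 = 18931
50–59: 9666 × 0.961 = 9289
60–69: 4421 × 0.937 = 4142
Net migration: 20–29 − 580 → 13889; 30–39 + 480 → 11224
→ [2532, 2723, 13889, 11224, 18931, 9289, 4142]
Scenario B total after 2 periods: 62730
Difference B − A = 62730 − 64296 = -1566

-1566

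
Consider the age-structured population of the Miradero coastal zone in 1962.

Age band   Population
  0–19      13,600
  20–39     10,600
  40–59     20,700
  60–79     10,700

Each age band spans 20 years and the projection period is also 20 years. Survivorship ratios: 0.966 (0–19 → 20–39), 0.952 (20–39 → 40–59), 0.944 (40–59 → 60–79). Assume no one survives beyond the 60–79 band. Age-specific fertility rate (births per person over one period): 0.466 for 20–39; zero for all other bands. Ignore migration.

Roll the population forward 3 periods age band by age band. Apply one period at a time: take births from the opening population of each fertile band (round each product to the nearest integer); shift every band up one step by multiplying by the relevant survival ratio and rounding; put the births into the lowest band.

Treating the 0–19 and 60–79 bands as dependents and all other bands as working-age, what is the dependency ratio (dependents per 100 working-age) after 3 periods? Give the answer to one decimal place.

(Groups numbered youngest = 1 to oldest = 4.)
Period 1:
Births: 10600 × 0.466 = 4940
Group 2: 13600 × 0.966 = 13138
Group 3: 10600 × 0.952 = 10091
Group 4: 20700 × 0.944 = 19541
End of period: [4940, 13138, 10091, 19541]
Period 2:
Births: 13138 × 0.466 = 6122
Group 2: 4940 × 0.966 = 4772
Group 3: 13138 × 0.952 = 12507
Group 4: 10091 × 0.944 = 9526
End of period: [6122, 4772, 12507, 9526]
Period 3:
Births: 4772 × 0.466 = 2224
Group 2: 6122 × 0.966 = 5914
Group 3: 4772 × 0.952 = 4543
Group 4: 12507 × 0.944 = 11807
End of period: [2224, 5914, 4543, 11807]
Dependents (band 0–19 + band 60–79) = 2224 + 11807 = 14031; working-age = 10457; ratio = 14031/10457 × 100 = 134.2

134.2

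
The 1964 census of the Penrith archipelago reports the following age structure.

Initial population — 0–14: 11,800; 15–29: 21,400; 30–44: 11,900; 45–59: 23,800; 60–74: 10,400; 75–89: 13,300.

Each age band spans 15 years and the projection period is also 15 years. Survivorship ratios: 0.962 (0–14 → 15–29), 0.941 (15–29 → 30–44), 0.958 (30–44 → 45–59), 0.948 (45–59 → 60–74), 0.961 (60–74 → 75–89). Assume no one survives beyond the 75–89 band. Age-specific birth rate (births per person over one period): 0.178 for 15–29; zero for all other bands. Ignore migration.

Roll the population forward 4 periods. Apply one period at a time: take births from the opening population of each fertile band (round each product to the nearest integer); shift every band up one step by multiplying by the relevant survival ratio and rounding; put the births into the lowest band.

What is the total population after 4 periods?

Period 1.
Births: 21400 * 0.178 = 3809
15–29: 11800 * 0.962 = 11352
30–44: 21400 * 0.941 = 20137
45–59: 11900 * 0.958 = 11400
60–74: 23800 * 0.948 = 22562
75–89: 10400 * 0.961 = 9994
Population now: 0–14=3809, 15–29=11352, 30–44=20137, 45–59=11400, 60–74=22562, 75–89=9994
Period 2.
Births: 11352 * 0.178 = 2021
15–29: 3809 * 0.962 = 3664
30–44: 11352 * 0.941 = 10682
45–59: 20137 * 0.958 = 19291
60–74: 11400 * 0.948 = 10807
75–89: 22562 * 0.961 = 21682
Population now: 0–14=2021, 15–29=3664, 30–44=10682, 45–59=19291, 60–74=10807, 75–89=21682
Period 3.
Births: 3664 * 0.178 = 652
15–29: 2021 * 0.962 = 1944
30–44: 3664 * 0.941 = 3448
45–59: 10682 * 0.958 = 10233
60–74: 19291 * 0.948 = 18288
75–89: 10807 * 0.961 = 10386
Population now: 0–14=652, 15–29=1944, 30–44=3448, 45–59=10233, 60–74=18288, 75–89=10386
Period 4.
Births: 1944 * 0.178 = 346
15–29: 652 * 0.962 = 627
30–44: 1944 * 0.941 = 1829
45–59: 3448 * 0.958 = 3303
60–74: 10233 * 0.948 = 9701
75–89: 18288 * 0.961 = 17575
Population now: 0–14=346, 15–29=627, 30–44=1829, 45–59=3303, 60–74=9701, 75–89=17575
Total after period 4: 346 + 627 + 1829 + 3303 + 9701 + 17575 = 33381

33381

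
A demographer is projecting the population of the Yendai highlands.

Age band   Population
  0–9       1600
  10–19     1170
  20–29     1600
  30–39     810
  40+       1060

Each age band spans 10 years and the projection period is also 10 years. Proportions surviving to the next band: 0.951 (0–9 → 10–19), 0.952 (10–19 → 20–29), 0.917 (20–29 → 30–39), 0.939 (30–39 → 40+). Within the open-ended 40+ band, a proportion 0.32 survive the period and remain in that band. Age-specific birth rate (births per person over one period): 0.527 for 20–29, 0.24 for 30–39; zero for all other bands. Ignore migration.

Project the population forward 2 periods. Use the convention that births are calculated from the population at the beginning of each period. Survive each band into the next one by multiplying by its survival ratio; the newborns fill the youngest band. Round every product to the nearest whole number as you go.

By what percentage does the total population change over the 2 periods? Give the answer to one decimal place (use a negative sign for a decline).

-1.8

Period 1.
Births: 1600 × 0.527 = 843, 810 × 0.24 = 194 → total 1037
10–19: 1600 × 0.951 = 1522
20–29: 1170 × 0.952 = 1114
30–39: 1600 × 0.917 = 1467
40+: 810 × 0.939 + 1060 × 0.32 = 761 + 339 = 1100
Population now: 0–9=1037, 10–19=1522, 20–29=1114, 30–39=1467, 40+=1100
Period 2.
Births: 1114 × 0.527 = 587, 1467 × 0.24 = 352 → total 939
10–19: 1037 × 0.951 = 986
20–29: 1522 × 0.952 = 1449
30–39: 1114 × 0.917 = 1022
40+: 1467 × 0.939 + 1100 × 0.32 = 1378 + 352 = 1730
Population now: 0–9=939, 10–19=986, 20–29=1449, 30–39=1022, 40+=1730
Total: 6240 → 6126; change = -114; percentage change = -1.8%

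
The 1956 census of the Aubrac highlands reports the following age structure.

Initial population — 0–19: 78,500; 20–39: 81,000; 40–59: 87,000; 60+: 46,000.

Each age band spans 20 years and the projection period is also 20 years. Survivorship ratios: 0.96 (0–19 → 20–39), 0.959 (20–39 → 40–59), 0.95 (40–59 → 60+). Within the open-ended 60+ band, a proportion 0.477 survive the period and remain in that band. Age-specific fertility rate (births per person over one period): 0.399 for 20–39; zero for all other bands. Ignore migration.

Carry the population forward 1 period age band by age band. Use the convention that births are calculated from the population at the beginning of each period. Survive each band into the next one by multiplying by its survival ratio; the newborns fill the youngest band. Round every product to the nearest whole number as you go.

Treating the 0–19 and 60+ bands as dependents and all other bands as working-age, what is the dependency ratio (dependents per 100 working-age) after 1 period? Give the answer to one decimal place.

89.5

After projecting period 1:
Births: 81000 × 0.399 = 32319
20–39: 78500 × 0.96 = 75360
40–59: 81000 × 0.959 = 77679
60+: 87000 × 0.95 + 46000 × 0.477 = 82650 + 21942 = 104592
End of period: [32319, 75360, 77679, 104592]
Dependents (band 0–19 + band 60+) = 32319 + 104592 = 136911; working-age = 153039; ratio = 136911/153039 × 100 = 89.5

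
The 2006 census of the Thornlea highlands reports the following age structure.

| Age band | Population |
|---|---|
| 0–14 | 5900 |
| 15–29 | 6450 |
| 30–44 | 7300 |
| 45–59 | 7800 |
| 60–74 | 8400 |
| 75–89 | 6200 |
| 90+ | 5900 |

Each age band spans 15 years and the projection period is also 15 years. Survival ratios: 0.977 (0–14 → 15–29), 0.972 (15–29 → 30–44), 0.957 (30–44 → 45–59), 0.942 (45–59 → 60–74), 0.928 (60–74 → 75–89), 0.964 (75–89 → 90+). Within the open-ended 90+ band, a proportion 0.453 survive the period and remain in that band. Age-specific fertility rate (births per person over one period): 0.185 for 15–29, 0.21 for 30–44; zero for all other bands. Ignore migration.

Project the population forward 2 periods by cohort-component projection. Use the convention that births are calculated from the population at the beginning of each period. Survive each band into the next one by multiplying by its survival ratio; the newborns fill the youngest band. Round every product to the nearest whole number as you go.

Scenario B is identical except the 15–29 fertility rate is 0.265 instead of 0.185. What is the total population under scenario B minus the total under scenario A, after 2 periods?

965

Period 1:
Births: 6450 × 0.185 = 1193 ; 7300 × 0.21 = 1533 → total 2726
15–29: 5900 × 0.977 = 5764
30–44: 6450 × 0.972 = 6269
45–59: 7300 × 0.957 = 6986
60–74: 7800 × 0.942 = 7348
75–89: 8400 × 0.928 = 7795
90+: 6200 × 0.964 + 5900 × 0.453 = 5977 + 2673 = 8650
Giving 2726 / 5764 / 6269 / 6986 / 7348 / 7795 / 8650.
Period 2:
Births: 5764 × 0.185 = 1066 ; 6269 × 0.21 = 1316 → total 2382
15–29: 2726 × 0.977 = 2663
30–44: 5764 × 0.972 = 5603
45–59: 6269 × 0.957 = 5999
60–74: 6986 × 0.942 = 6581
75–89: 7348 × 0.928 = 6819
90+: 7795 × 0.964 + 8650 × 0.453 = 7514 + 3918 = 11432
Giving 2382 / 2663 / 5603 / 5999 / 6581 / 6819 / 11432.
Scenario A total after 2 periods: 41479
Scenario B projection —
Period 1:
Births: 6450 × 0.265 = 1709 ; 7300 × 0.21 = 1533 → total 3242
15–29: 5900 × 0.977 = 5764
30–44: 6450 × 0.972 = 6269
45–59: 7300 × 0.957 = 6986
60–74: 7800 × 0.942 = 7348
75–89: 8400 × 0.928 = 7795
90+: 6200 × 0.964 + 5900 × 0.453 = 5977 + 2673 = 8650
Giving 3242 / 5764 / 6269 / 6986 / 7348 / 7795 / 8650.
Period 2:
Births: 5764 × 0.265 = 1527 ; 6269 × 0.21 = 1316 → total 2843
15–29: 3242 × 0.977 = 3167
30–44: 5764 × 0.972 = 5603
45–59: 6269 × 0.957 = 5999
60–74: 6986 × 0.942 = 6581
75–89: 7348 × 0.928 = 6819
90+: 7795 × 0.964 + 8650 × 0.453 = 7514 + 3918 = 11432
Giving 2843 / 3167 / 5603 / 5999 / 6581 / 6819 / 11432.
Scenario B total after 2 periods: 42444
Difference B − A = 42444 − 41479 = 965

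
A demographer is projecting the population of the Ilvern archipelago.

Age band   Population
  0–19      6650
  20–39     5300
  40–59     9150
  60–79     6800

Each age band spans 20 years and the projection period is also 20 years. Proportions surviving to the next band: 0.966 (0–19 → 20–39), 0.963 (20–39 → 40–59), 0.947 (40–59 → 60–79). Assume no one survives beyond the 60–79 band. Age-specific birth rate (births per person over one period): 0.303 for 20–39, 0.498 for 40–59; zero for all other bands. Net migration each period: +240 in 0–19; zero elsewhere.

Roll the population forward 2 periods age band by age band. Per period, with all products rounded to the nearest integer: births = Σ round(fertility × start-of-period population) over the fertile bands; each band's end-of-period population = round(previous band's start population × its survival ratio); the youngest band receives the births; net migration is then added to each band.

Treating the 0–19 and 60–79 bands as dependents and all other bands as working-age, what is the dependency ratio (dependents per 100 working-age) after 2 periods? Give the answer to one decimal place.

Numbering the groups 1..4 from youngest to oldest:
[period 1]
Births: 5300 × 0.303 = 1606, 9150 × 0.498 = 4557 → 6163
Group 2: 6650 × 0.966 = 6424
Group 3: 5300 × 0.963 = 5104
Group 4: 9150 × 0.947 = 8665
Net migration: Group 1 + 240 → 6403
→ [6403, 6424, 5104, 8665]
[period 2]
Births: 6424 × 0.303 = 1946, 5104 × 0.498 = 2542 → 4488
Group 2: 6403 × 0.966 = 6185
Group 3: 6424 × 0.963 = 6186
Group 4: 5104 × 0.947 = 4833
Net migration: Group 1 + 240 → 4728
→ [4728, 6185, 6186, 4833]
Dependents (band 0–19 + band 60–79) = 4728 + 4833 = 9561; working-age = 12371; ratio = 9561/12371 × 100 = 77.3

77.3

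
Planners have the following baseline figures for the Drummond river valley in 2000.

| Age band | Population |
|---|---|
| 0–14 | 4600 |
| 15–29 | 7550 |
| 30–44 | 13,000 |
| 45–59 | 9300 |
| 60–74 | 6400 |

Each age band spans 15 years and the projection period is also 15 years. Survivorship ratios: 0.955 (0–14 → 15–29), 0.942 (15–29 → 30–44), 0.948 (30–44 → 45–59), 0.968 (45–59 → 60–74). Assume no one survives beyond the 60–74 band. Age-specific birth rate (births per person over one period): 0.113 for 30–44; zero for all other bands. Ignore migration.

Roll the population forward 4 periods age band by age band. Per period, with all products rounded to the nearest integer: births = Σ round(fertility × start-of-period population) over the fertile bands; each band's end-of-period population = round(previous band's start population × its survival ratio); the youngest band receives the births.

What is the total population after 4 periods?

6369

Let band 1 be 0–14 through band 5 = 60–74.
[period 1]
Births: 13000 * 0.113 = 1469
Band 2: 4600 * 0.955 = 4393
Band 3: 7550 * 0.942 = 7112
Band 4: 13000 * 0.948 = 12324
Band 5: 9300 * 0.968 = 9002
→ [1469, 4393, 7112, 12324, 9002]
[period 2]
Births: 7112 * 0.113 = 804
Band 2: 1469 * 0.955 = 1403
Band 3: 4393 * 0.942 = 4138
Band 4: 7112 * 0.948 = 6742
Band 5: 12324 * 0.968 = 11930
→ [804, 1403, 4138, 6742, 11930]
[period 3]
Births: 4138 * 0.113 = 468
Band 2: 804 * 0.955 = 768
Band 3: 1403 * 0.942 = 1322
Band 4: 4138 * 0.948 = 3923
Band 5: 6742 * 0.968 = 6526
→ [468, 768, 1322, 3923, 6526]
[period 4]
Births: 1322 * 0.113 = 149
Band 2: 468 * 0.955 = 447
Band 3: 768 * 0.942 = 723
Band 4: 1322 * 0.948 = 1253
Band 5: 3923 * 0.968 = 3797
→ [149, 447, 723, 1253, 3797]
Total after period 4: 149 + 447 + 723 + 1253 + 3797 = 6369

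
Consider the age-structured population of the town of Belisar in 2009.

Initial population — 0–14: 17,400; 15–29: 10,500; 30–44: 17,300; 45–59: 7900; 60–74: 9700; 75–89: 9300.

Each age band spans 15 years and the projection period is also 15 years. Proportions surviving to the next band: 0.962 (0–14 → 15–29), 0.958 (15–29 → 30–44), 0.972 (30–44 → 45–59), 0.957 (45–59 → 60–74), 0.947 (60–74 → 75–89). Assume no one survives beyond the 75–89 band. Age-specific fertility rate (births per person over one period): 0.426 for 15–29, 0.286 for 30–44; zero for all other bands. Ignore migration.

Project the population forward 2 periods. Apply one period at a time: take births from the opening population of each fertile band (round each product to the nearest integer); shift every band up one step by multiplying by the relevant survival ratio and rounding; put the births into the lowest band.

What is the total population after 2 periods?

Call the groups 1 to 6, youngest first.
Period 1:
Births: 10500 × 0.426 = 4473, 17300 × 0.286 = 4948 → total 9421
Group 2: 17400 × 0.962 = 16739
Group 3: 10500 × 0.958 = 10059
Group 4: 17300 × 0.972 = 16816
Group 5: 7900 × 0.957 = 7560
Group 6: 9700 × 0.947 = 9186
→ [9421, 16739, 10059, 16816, 7560, 9186]
Period 2:
Births: 16739 × 0.426 = 7131, 10059 × 0.286 = 2877 → total 10008
Group 2: 9421 × 0.962 = 9063
Group 3: 16739 × 0.958 = 16036
Group 4: 10059 × 0.972 = 9777
Group 5: 16816 × 0.957 = 16093
Group 6: 7560 × 0.947 = 7159
→ [10008, 9063, 16036, 9777, 16093, 7159]
Total after period 2: 10008 + 9063 + 16036 + 9777 + 16093 + 7159 = 68136

68136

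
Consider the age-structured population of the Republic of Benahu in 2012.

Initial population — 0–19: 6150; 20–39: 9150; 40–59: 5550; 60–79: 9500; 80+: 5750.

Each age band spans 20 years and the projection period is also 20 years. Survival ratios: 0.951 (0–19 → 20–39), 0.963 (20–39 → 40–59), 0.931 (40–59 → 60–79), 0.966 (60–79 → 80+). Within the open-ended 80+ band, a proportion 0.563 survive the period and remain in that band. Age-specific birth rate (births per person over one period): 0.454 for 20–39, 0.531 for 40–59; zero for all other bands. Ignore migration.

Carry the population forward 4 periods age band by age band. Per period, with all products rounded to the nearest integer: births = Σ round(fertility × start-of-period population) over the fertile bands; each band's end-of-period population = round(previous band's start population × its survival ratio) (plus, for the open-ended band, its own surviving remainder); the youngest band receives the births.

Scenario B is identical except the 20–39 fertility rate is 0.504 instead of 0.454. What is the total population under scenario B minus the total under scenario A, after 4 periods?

1901

After projecting period 1:
Births: 9150 × 0.454 = 4154  |  5550 × 0.531 = 2947 → 7101
20–39: 6150 × 0.951 = 5849
40–59: 9150 × 0.963 = 8811
60–79: 5550 × 0.931 = 5167
80+: 9500 × 0.966 + 5750 × 0.563 = 9177 + 3237 = 12414
End of period: [7101, 5849, 8811, 5167, 12414]
After projecting period 2:
Births: 5849 × 0.454 = 2655  |  8811 × 0.531 = 4679 → 7334
20–39: 7101 × 0.951 = 6753
40–59: 5849 × 0.963 = 5633
60–79: 8811 × 0.931 = 8203
80+: 5167 × 0.966 + 12414 × 0.563 = 4991 + 6989 = 11980
End of period: [7334, 6753, 5633, 8203, 11980]
After projecting period 3:
Births: 6753 × 0.454 = 3066  |  5633 × 0.531 = 2991 → 6057
20–39: 7334 × 0.951 = 6975
40–59: 6753 × 0.963 = 6503
60–79: 5633 × 0.931 = 5244
80+: 8203 × 0.966 + 11980 × 0.563 = 7924 + 6745 = 14669
End of period: [6057, 6975, 6503, 5244, 14669]
After projecting period 4:
Births: 6975 × 0.454 = 3167  |  6503 × 0.531 = 3453 → 6620
20–39: 6057 × 0.951 = 5760
40–59: 6975 × 0.963 = 6717
60–79: 6503 × 0.931 = 6054
80+: 5244 × 0.966 + 14669 × 0.563 = 5066 + 8259 = 13325
End of period: [6620, 5760, 6717, 6054, 13325]
Scenario A total after 4 periods: 38476
Scenario B projection —
After projecting period 1:
Births: 9150 × 0.504 = 4612  |  5550 × 0.531 = 2947 → 7559
20–39: 6150 × 0.951 = 5849
40–59: 9150 × 0.963 = 8811
60–79: 5550 × 0.931 = 5167
80+: 9500 × 0.966 + 5750 × 0.563 = 9177 + 3237 = 12414
End of period: [7559, 5849, 8811, 5167, 12414]
After projecting period 2:
Births: 5849 × 0.504 = 2948  |  8811 × 0.531 = 4679 → 7627
20–39: 7559 × 0.951 = 7189
40–59: 5849 × 0.963 = 5633
60–79: 8811 × 0.931 = 8203
80+: 5167 × 0.966 + 12414 × 0.563 = 4991 + 6989 = 11980
End of period: [7627, 7189, 5633, 8203, 11980]
After projecting period 3:
Births: 7189 × 0.504 = 3623  |  5633 × 0.531 = 2991 → 6614
20–39: 7627 × 0.951 = 7253
40–59: 7189 × 0.963 = 6923
60–79: 5633 × 0.931 = 5244
80+: 8203 × 0.966 + 11980 × 0.563 = 7924 + 6745 = 14669
End of period: [6614, 7253, 6923, 5244, 14669]
After projecting period 4:
Births: 7253 × 0.504 = 3656  |  6923 × 0.531 = 3676 → 7332
20–39: 6614 × 0.951 = 6290
40–59: 7253 × 0.963 = 6985
60–79: 6923 × 0.931 = 6445
80+: 5244 × 0.966 + 14669 × 0.563 = 5066 + 8259 = 13325
End of period: [7332, 6290, 6985, 6445, 13325]
Scenario B total after 4 periods: 40377
Difference B − A = 40377 − 38476 = 1901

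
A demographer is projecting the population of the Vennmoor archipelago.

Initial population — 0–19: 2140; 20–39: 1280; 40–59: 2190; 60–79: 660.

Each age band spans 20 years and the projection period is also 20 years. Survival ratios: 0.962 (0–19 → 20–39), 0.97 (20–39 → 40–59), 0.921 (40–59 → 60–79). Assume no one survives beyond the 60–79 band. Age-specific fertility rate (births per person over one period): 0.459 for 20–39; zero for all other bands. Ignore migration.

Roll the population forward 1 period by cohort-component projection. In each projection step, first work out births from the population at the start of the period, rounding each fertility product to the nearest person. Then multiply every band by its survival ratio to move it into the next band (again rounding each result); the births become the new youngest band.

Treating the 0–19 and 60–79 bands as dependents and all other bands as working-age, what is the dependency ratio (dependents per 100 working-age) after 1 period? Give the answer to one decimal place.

78.9

Let group 1 be 0–19 through group 4 = 60–79.
[period 1]
Births: 1280 * 0.459 = 588
Group 2: 2140 * 0.962 = 2059
Group 3: 1280 * 0.97 = 1242
Group 4: 2190 * 0.921 = 2017
Giving 588 / 2059 / 1242 / 2017.
Dependents (band 0–19 + band 60–79) = 588 + 2017 = 2605; working-age = 3301; ratio = 2605/3301 × 100 = 78.9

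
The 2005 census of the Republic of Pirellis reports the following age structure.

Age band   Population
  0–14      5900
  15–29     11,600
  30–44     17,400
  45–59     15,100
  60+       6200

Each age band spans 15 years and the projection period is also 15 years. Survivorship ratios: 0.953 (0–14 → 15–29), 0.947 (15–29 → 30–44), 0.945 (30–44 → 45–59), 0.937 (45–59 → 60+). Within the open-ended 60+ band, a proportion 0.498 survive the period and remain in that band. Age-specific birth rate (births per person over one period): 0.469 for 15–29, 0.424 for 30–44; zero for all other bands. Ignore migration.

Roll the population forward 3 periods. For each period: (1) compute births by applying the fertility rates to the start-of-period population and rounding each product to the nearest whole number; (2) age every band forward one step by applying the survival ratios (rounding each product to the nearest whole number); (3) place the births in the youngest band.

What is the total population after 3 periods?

53215

After projecting period 1:
Births: 11600 * 0.469 = 5440 ; 17400 * 0.424 = 7378 → total 12818
15–29: 5900 * 0.953 = 5623
30–44: 11600 * 0.947 = 10985
45–59: 17400 * 0.945 = 16443
60+: 15100 * 0.937 + 6200 * 0.498 = 14149 + 3088 = 17237
End of period: [12818, 5623, 10985, 16443, 17237]
After projecting period 2:
Births: 5623 * 0.469 = 2637 ; 10985 * 0.424 = 4658 → total 7295
15–29: 12818 * 0.953 = 12216
30–44: 5623 * 0.947 = 5325
45–59: 10985 * 0.945 = 10381
60+: 16443 * 0.937 + 17237 * 0.498 = 15407 + 8584 = 23991
End of period: [7295, 12216, 5325, 10381, 23991]
After projecting period 3:
Births: 12216 * 0.469 = 5729 ; 5325 * 0.424 = 2258 → total 7987
15–29: 7295 * 0.953 = 6952
30–44: 12216 * 0.947 = 11569
45–59: 5325 * 0.945 = 5032
60+: 10381 * 0.937 + 23991 * 0.498 = 9727 + 11948 = 21675
End of period: [7987, 6952, 11569, 5032, 21675]
Total after period 3: 7987 + 6952 + 11569 + 5032 + 21675 = 53215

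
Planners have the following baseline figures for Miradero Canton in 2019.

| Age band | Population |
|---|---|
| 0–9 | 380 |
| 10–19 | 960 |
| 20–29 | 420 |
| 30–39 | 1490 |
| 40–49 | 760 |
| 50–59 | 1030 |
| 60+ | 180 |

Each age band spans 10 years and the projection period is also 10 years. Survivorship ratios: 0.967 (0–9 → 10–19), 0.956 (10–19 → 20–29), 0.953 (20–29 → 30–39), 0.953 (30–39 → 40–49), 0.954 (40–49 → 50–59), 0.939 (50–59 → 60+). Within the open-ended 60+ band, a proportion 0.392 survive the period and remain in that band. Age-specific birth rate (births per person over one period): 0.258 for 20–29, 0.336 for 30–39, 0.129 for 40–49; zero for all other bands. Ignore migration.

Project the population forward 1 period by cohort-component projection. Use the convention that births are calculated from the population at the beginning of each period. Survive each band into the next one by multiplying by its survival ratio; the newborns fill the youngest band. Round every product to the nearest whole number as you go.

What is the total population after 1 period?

5575

— Period 1 —
Births: 420 × 0.258 = 108, 1490 × 0.336 = 501, 760 × 0.129 = 98 ⇒ total 707
10–19: 380 × 0.967 = 367
20–29: 960 × 0.956 = 918
30–39: 420 × 0.953 = 400
40–49: 1490 × 0.953 = 1420
50–59: 760 × 0.954 = 725
60+: 1030 × 0.939 + 180 × 0.392 = 967 + 71 = 1038
Giving 707 / 367 / 918 / 400 / 1420 / 725 / 1038.
Total after period 1: 707 + 367 + 918 + 400 + 1420 + 725 + 1038 = 5575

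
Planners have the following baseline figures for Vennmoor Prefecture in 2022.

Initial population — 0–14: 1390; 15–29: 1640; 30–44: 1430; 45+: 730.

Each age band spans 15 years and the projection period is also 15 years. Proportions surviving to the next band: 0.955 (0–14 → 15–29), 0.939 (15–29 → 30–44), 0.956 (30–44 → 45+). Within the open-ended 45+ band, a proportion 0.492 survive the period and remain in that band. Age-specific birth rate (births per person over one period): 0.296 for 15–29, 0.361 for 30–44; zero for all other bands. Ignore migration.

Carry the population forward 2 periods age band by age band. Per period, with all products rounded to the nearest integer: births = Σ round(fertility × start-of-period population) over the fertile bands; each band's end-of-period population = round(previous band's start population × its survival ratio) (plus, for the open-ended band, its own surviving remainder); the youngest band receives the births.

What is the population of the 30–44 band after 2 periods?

1246

— Period 1 —
Births: 1640 × 0.296 = 485, 1430 × 0.361 = 516 — total 1001
15–29: 1390 × 0.955 = 1327
30–44: 1640 × 0.939 = 1540
45+: 1430 × 0.956 + 730 × 0.492 = 1367 + 359 = 1726
→ [1001, 1327, 1540, 1726]
— Period 2 —
Births: 1327 × 0.296 = 393, 1540 × 0.361 = 556 — total 949
15–29: 1001 × 0.955 = 956
30–44: 1327 × 0.939 = 1246
45+: 1540 × 0.956 + 1726 × 0.492 = 1472 + 849 = 2321
→ [949, 956, 1246, 2321]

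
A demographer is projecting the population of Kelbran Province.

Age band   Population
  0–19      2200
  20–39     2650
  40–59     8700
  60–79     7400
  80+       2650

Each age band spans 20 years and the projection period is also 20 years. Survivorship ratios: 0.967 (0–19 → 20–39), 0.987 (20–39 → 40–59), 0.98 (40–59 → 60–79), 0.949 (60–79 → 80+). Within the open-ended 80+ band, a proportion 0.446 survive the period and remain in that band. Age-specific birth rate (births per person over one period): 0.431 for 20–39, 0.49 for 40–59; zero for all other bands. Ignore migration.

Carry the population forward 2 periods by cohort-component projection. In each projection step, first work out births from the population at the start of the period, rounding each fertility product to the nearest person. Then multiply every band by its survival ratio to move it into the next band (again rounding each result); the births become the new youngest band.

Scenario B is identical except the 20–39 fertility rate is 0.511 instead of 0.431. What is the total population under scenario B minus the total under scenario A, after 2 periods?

375

Let group 1 be 0–19 through group 5 = 80+.
Period 1:
Births: 2650 × 0.431 = 1142  |  8700 × 0.49 = 4263 → total 5405
Group 2: 2200 × 0.967 = 2127
Group 3: 2650 × 0.987 = 2616
Group 4: 8700 × 0.98 = 8526
Group 5: 7400 × 0.949 + 2650 × 0.446 = 7023 + 1182 = 8205
Population now: 0–19=5405, 20–39=2127, 40–59=2616, 60–79=8526, 80+=8205
Period 2:
Births: 2127 × 0.431 = 917  |  2616 × 0.49 = 1282 → total 2199
Group 2: 5405 × 0.967 = 5227
Group 3: 2127 × 0.987 = 2099
Group 4: 2616 × 0.98 = 2564
Group 5: 8526 × 0.949 + 8205 × 0.446 = 8091 + 3659 = 11750
Population now: 0–19=2199, 20–39=5227, 40–59=2099, 60–79=2564, 80+=11750
Scenario A total after 2 periods: 23839
Scenario B projection —
Period 1:
Births: 2650 × 0.511 = 1354  |  8700 × 0.49 = 4263 → total 5617
Group 2: 2200 × 0.967 = 2127
Group 3: 2650 × 0.987 = 2616
Group 4: 8700 × 0.98 = 8526
Group 5: 7400 × 0.949 + 2650 × 0.446 = 7023 + 1182 = 8205
Population now: 0–19=5617, 20–39=2127, 40–59=2616, 60–79=8526, 80+=8205
Period 2:
Births: 2127 × 0.511 = 1087  |  2616 × 0.49 = 1282 → total 2369
Group 2: 5617 × 0.967 = 5432
Group 3: 2127 × 0.987 = 2099
Group 4: 2616 × 0.98 = 2564
Group 5: 8526 × 0.949 + 8205 × 0.446 = 8091 + 3659 = 11750
Population now: 0–19=2369, 20–39=5432, 40–59=2099, 60–79=2564, 80+=11750
Scenario B total after 2 periods: 24214
Difference B − A = 24214 − 23839 = 375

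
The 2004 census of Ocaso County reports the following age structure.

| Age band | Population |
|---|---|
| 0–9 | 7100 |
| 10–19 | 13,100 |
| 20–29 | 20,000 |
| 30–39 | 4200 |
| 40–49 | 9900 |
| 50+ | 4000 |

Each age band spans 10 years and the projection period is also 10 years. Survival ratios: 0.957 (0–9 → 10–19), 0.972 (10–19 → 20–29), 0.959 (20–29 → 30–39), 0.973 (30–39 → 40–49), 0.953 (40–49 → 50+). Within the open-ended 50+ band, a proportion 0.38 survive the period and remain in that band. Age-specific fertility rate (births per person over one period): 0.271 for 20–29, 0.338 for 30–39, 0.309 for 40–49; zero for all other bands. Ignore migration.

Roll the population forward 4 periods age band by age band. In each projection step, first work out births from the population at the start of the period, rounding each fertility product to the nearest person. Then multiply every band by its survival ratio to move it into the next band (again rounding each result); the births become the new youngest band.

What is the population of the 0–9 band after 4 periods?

8307

[period 1]
Births: 20000 × 0.271 = 5420, 4200 × 0.338 = 1420, 9900 × 0.309 = 3059 ⇒ total 9899
10–19: 7100 × 0.957 = 6795
20–29: 13100 × 0.972 = 12733
30–39: 20000 × 0.959 = 19180
40–49: 4200 × 0.973 = 4087
50+: 9900 × 0.953 + 4000 × 0.38 = 9435 + 1520 = 10955
Giving 9899 / 6795 / 12733 / 19180 / 4087 / 10955.
[period 2]
Births: 12733 × 0.271 = 3451, 19180 × 0.338 = 6483, 4087 × 0.309 = 1263 ⇒ total 11197
10–19: 9899 × 0.957 = 9473
20–29: 6795 × 0.972 = 6605
30–39: 12733 × 0.959 = 12211
40–49: 19180 × 0.973 = 18662
50+: 4087 × 0.953 + 10955 × 0.38 = 3895 + 4163 = 8058
Giving 11197 / 9473 / 6605 / 12211 / 18662 / 8058.
[period 3]
Births: 6605 × 0.271 = 1790, 12211 × 0.338 = 4127, 18662 × 0.309 = 5767 ⇒ total 11684
10–19: 11197 × 0.957 = 10716
20–29: 9473 × 0.972 = 9208
30–39: 6605 × 0.959 = 6334
40–49: 12211 × 0.973 = 11881
50+: 18662 × 0.953 + 8058 × 0.38 = 17785 + 3062 = 20847
Giving 11684 / 10716 / 9208 / 6334 / 11881 / 20847.
[period 4]
Births: 9208 × 0.271 = 2495, 6334 × 0.338 = 2141, 11881 × 0.309 = 3671 ⇒ total 8307
10–19: 11684 × 0.957 = 11182
20–29: 10716 × 0.972 = 10416
30–39: 9208 × 0.959 = 8830
40–49: 6334 × 0.973 = 6163
50+: 11881 × 0.953 + 20847 × 0.38 = 11323 + 7922 = 19245
Giving 8307 / 11182 / 10416 / 8830 / 6163 / 19245.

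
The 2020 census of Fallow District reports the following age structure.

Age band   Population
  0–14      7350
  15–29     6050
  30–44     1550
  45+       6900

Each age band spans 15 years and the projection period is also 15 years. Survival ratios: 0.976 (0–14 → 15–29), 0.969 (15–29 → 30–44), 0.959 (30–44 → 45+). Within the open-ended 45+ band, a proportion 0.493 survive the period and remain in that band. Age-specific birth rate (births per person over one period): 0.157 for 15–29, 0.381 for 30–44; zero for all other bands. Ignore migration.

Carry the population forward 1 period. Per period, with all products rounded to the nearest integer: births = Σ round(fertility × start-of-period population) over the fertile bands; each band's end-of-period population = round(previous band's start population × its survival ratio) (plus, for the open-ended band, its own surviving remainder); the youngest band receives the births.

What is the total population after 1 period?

[period 1]
Births: 6050 × 0.157 = 950 ; 1550 × 0.381 = 591 ⇒ total 1541
15–29: 7350 × 0.976 = 7174
30–44: 6050 × 0.969 = 5862
45+: 1550 × 0.959 + 6900 × 0.493 = 1486 + 3402 = 4888
Giving 1541 / 7174 / 5862 / 4888.
Total after period 1: 1541 + 7174 + 5862 + 4888 = 19465

19465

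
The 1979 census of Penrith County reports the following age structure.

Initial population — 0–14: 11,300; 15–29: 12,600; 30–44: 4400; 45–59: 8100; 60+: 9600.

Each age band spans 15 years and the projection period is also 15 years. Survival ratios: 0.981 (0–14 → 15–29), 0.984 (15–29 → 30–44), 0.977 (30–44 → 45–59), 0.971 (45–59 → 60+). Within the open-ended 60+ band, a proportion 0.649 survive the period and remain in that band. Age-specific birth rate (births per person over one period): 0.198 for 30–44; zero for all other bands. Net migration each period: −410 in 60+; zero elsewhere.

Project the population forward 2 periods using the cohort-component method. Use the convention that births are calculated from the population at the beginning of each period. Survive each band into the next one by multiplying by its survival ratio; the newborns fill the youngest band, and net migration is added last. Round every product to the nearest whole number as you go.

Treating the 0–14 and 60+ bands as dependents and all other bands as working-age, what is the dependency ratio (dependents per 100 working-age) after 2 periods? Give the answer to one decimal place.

Numbering the bands 1..5 from youngest to oldest:
— Period 1 —
Births: 4400 × 0.198 = 871
Band 2: 11300 × 0.981 = 11085
Band 3: 12600 × 0.984 = 12398
Band 4: 4400 × 0.977 = 4299
Band 5: 8100 × 0.971 + 9600 × 0.649 = 7865 + 6230 = 14095
Net migration: Band 5 − 410 → 13685
End of period: [871, 11085, 12398, 4299, 13685]
— Period 2 —
Births: 12398 × 0.198 = 2455
Band 2: 871 × 0.981 = 854
Band 3: 11085 × 0.984 = 10908
Band 4: 12398 × 0.977 = 12113
Band 5: 4299 × 0.971 + 13685 × 0.649 = 4174 + 8882 = 13056
Net migration: Band 5 − 410 → 12646
End of period: [2455, 854, 10908, 12113, 12646]
Dependents (band 0–14 + band 60+) = 2455 + 12646 = 15101; working-age = 23875; ratio = 15101/23875 × 100 = 63.3

63.3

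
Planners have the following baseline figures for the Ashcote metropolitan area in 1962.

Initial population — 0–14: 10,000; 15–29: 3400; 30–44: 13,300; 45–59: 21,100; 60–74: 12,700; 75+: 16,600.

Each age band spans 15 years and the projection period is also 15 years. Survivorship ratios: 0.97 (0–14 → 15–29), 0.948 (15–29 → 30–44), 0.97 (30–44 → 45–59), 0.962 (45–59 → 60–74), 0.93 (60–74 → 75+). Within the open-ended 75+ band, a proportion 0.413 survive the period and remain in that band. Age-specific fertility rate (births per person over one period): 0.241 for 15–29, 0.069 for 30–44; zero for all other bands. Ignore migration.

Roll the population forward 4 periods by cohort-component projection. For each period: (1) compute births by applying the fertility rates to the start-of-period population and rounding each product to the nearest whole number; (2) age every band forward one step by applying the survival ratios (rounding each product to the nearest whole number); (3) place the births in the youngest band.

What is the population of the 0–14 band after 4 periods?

708

[period 1]
Births: 3400 × 0.241 = 819, 13300 × 0.069 = 918 ⇒ total 1737
15–29: 10000 × 0.97 = 9700
30–44: 3400 × 0.948 = 3223
45–59: 13300 × 0.97 = 12901
60–74: 21100 × 0.962 = 20298
75+: 12700 × 0.93 + 16600 × 0.413 = 11811 + 6856 = 18667
Giving 1737 / 9700 / 3223 / 12901 / 20298 / 18667.
[period 2]
Births: 9700 × 0.241 = 2338, 3223 × 0.069 = 222 ⇒ total 2560
15–29: 1737 × 0.97 = 1685
30–44: 9700 × 0.948 = 9196
45–59: 3223 × 0.97 = 3126
60–74: 12901 × 0.962 = 12411
75+: 20298 × 0.93 + 18667 × 0.413 = 18877 + 7709 = 26586
Giving 2560 / 1685 / 9196 / 3126 / 12411 / 26586.
[period 3]
Births: 1685 × 0.241 = 406, 9196 × 0.069 = 635 ⇒ total 1041
15–29: 2560 × 0.97 = 2483
30–44: 1685 × 0.948 = 1597
45–59: 9196 × 0.97 = 8920
60–74: 3126 × 0.962 = 3007
75+: 12411 × 0.93 + 26586 × 0.413 = 11542 + 10980 = 22522
Giving 1041 / 2483 / 1597 / 8920 / 3007 / 22522.
[period 4]
Births: 2483 × 0.241 = 598, 1597 × 0.069 = 110 ⇒ total 708
15–29: 1041 × 0.97 = 1010
30–44: 2483 × 0.948 = 2354
45–59: 1597 × 0.97 = 1549
60–74: 8920 × 0.962 = 8581
75+: 3007 × 0.93 + 22522 × 0.413 = 2797 + 9302 = 12099
Giving 708 / 1010 / 2354 / 1549 / 8581 / 12099.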